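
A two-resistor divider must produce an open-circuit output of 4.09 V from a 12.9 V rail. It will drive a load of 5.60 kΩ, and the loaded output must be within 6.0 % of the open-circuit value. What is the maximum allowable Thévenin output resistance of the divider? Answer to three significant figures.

R_th ≤ 357 Ω

Loading drop = R_th/(R_th + R_L) ≤ 0.0600, so R_th ≤ R_L · ε/(1−ε) = 5.60 kΩ × 0.0600/0.9400 = 357 Ω.
(Any R1, R2 with R2/(R1+R2) = 0.317 and R1‖R2 ≤ 357 Ω will meet the spec.)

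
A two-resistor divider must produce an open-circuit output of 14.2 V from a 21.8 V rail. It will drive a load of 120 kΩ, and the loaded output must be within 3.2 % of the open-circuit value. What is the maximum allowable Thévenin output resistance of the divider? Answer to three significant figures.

R_th ≤ 3.97 kΩ

Loading drop = R_th/(R_th + R_L) ≤ 0.0320, so R_th ≤ R_L · ε/(1−ε) = 120 kΩ × 0.0320/0.9680 = 3.97 kΩ.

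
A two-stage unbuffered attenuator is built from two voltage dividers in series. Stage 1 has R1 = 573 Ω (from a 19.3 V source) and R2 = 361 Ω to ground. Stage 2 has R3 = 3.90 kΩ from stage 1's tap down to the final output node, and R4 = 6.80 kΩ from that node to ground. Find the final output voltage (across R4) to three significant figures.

Stage 2 presents R3+R4 = 10700 Ω as a load on stage 1's tap.
Stage 1's lower leg becomes R2‖(R3+R4) = 349.2 Ω, so V_mid = 19.3 × 349.2/922.2 = 7.308 V.
Stage 2 is itself unloaded: V_out = V_mid × R4/(R3+R4) = 7.308 × 6800/10700 = 4.64 V.

V_out ≈ 4.64 V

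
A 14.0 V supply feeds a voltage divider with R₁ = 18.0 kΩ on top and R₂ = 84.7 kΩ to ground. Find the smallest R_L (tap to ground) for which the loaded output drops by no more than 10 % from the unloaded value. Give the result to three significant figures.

Output resistance R_th = R₁‖R₂ = (18.0 × 84.7)/102.7 = 14.85 kΩ.
The fractional drop is R_th/(R_th + R_L); requiring this ≤ 0.100 gives R_L ≥ R_th(1/0.100 − 1) = 14.85 × 9.000 = 134 kΩ.

R_L(min) ≈ 134 kΩ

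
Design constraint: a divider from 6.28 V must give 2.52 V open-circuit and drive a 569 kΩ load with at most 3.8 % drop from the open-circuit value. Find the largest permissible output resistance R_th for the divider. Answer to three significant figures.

R_th ≤ 22.5 kΩ

Loading drop = R_th/(R_th + R_L) ≤ 0.0380, so R_th ≤ R_L · ε/(1−ε) = 569 kΩ × 0.0380/0.9620 = 22.5 kΩ.
(Any R1, R2 with R2/(R1+R2) = 0.401 and R1‖R2 ≤ 22.5 kΩ will meet the spec.)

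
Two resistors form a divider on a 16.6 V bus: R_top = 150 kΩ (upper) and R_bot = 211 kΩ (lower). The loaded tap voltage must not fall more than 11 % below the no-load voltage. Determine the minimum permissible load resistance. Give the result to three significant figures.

R_L(min) ≈ 709 kΩ

Output resistance R_th = R_top‖R_bot = (150 × 211)/361.0 = 87.67 kΩ.
The fractional drop is R_th/(R_th + R_L); requiring this ≤ 0.110 gives R_L ≥ R_th(1/0.110 − 1) = 87.67 × 8.091 = 709 kΩ.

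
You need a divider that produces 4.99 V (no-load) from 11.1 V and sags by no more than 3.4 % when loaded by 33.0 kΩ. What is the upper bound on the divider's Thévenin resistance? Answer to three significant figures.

Loading drop = R_th/(R_th + R_L) ≤ 0.0340, so R_th ≤ R_L · ε/(1−ε) = 33.0 kΩ × 0.0340/0.9660 = 1.16 kΩ.
(Any R1, R2 with R2/(R1+R2) = 0.450 and R1‖R2 ≤ 1.16 kΩ will meet the spec.)

R_th ≤ 1.16 kΩ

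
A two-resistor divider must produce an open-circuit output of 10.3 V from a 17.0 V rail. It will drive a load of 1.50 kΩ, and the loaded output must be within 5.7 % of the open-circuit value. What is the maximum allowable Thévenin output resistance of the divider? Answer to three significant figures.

R_th ≤ 90.7 Ω

Loading drop = R_th/(R_th + R_L) ≤ 0.0570, so R_th ≤ R_L · ε/(1−ε) = 1.50 kΩ × 0.0570/0.9430 = 90.7 Ω.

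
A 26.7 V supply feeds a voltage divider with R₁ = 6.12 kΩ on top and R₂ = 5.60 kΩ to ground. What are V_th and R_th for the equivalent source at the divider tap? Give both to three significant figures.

V_th is the open-circuit tap voltage: 26.7 × 5.60/(6.12 + 5.60) = 12.8 V.
With the supply zeroed, R₁ and R₂ appear in parallel from the tap: R_th = R₁‖R₂ = (6.12 × 5.60)/11.72 = 2.92 kΩ.

V_th = 12.8 V, R_th = 2.92 kΩ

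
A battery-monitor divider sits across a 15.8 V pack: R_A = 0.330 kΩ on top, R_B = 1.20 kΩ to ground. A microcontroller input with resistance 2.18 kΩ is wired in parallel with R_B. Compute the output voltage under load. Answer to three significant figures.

The load sits in parallel with R_B: R_B‖R_L = (1200 × 2180) / (1200 + 2180) = 774.0 Ω.
V_out = 15.8 × 774.0 / (330 + 774.0) = 15.8 × 774.0/1104 = 11.1 V.

V_out ≈ 11.1 V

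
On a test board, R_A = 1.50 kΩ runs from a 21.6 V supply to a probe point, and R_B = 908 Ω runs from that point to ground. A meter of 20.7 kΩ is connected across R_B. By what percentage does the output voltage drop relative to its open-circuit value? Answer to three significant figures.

The divider's output (Thévenin) resistance is R_A‖R_B = 565.6 Ω.
Fractional drop under load = R_th/(R_th + R_L) = 565.6 / (565.6 + 20700) = 0.02660.
So the output falls by 2.66 %.

2.66 %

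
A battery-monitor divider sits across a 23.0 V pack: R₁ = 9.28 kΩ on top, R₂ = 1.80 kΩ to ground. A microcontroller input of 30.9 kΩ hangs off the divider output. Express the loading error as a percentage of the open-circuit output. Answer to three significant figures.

4.65 %

The divider's output (Thévenin) resistance is R₁‖R₂ = 1.508 kΩ.
Fractional drop under load = R_th/(R_th + R_L) = 1.508 / (1.508 + 30.9) = 0.04652.
So the output falls by 4.65 %.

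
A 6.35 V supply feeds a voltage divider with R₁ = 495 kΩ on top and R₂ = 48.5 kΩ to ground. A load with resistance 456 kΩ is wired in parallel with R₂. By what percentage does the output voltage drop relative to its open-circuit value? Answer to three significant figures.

The divider's output (Thévenin) resistance is R₁‖R₂ = 44.17 kΩ.
Fractional drop under load = R_th/(R_th + R_L) = 44.17 / (44.17 + 456) = 0.08831.
So the output falls by 8.83 %.

8.83 %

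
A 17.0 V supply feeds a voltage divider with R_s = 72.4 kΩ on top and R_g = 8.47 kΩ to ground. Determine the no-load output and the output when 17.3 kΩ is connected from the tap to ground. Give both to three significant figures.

Open-circuit: V = 17.0 × 8.47/(72.4 + 8.47) = 1.78 V.
With the load, R_g becomes R_g‖R_L = 5.686 kΩ, so V = 17.0 × 5.686/78.09 = 1.24 V.

Unloaded: 1.78 V; loaded: 1.24 V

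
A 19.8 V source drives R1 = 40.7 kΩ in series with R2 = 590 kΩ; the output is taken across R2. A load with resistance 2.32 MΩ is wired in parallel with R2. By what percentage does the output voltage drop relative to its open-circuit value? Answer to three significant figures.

1.61 %

The divider's output (Thévenin) resistance is R1‖R2 = 38.07 kΩ.
Fractional drop under load = R_th/(R_th + R_L) = 38.07 / (38.07 + 2320) = 0.01615.
So the output falls by 1.61 %.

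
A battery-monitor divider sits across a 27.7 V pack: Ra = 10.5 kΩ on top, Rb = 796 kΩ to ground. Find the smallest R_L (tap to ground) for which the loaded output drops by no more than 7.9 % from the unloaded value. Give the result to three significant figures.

Output resistance R_th = Ra‖Rb = (10.5 × 796)/806.5 = 10.36 kΩ.
The fractional drop is R_th/(R_th + R_L); requiring this ≤ 0.0790 gives R_L ≥ R_th(1/0.0790 − 1) = 10.36 × 11.66 = 121 kΩ.

R_L(min) ≈ 121 kΩ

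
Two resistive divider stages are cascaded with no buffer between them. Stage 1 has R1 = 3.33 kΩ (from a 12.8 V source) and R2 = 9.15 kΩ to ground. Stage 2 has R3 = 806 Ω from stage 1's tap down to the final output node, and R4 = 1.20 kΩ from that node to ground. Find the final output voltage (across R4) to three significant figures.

Stage 2 presents R3+R4 = 2006 Ω as a load on stage 1's tap.
Stage 1's lower leg becomes R2‖(R3+R4) = 1645 Ω, so V_mid = 12.8 × 1645/4975 = 4.233 V.
Stage 2 is itself unloaded: V_out = V_mid × R4/(R3+R4) = 4.233 × 1200/2006 = 2.53 V.

V_out ≈ 2.53 V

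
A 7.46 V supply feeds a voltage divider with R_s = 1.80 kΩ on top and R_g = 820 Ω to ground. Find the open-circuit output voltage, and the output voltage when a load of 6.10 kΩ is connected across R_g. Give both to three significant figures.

Open-circuit: V = 7.46 × 820/(1800 + 820) = 2.33 V.
With the load, R_g becomes R_g‖R_L = 722.8 Ω, so V = 7.46 × 722.8/2523 = 2.14 V.

Unloaded: 2.33 V; loaded: 2.14 V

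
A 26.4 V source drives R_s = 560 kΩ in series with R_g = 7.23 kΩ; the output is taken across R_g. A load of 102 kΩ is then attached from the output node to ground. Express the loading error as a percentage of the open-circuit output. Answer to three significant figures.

6.54 %

The divider's output (Thévenin) resistance is R_s‖R_g = 7.138 kΩ.
Fractional drop under load = R_th/(R_th + R_L) = 7.138 / (7.138 + 102) = 0.06540.
So the output falls by 6.54 %.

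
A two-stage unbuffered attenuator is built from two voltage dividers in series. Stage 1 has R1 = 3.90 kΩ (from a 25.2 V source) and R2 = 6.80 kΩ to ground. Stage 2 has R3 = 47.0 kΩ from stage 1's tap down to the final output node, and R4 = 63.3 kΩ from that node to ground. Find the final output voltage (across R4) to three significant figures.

V_out ≈ 8.99 V

Stage 2 presents R3+R4 = 110.3 kΩ as a load on stage 1's tap.
Stage 1's lower leg becomes R2‖(R3+R4) = 6.405 kΩ, so V_mid = 25.2 × 6.405/10.31 = 15.66 V.
Stage 2 is itself unloaded: V_out = V_mid × R4/(R3+R4) = 15.66 × 63.3/110.3 = 8.99 V.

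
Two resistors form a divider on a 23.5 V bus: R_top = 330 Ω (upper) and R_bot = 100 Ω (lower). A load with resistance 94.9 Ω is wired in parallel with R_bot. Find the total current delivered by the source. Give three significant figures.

R_bot‖R_L = 48.69 Ω, so the source sees R_top + R_bot‖R_L = 378.7 Ω.
I = 23.5 V / 378.7 Ω = 62.1 mA.

I ≈ 62.1 mA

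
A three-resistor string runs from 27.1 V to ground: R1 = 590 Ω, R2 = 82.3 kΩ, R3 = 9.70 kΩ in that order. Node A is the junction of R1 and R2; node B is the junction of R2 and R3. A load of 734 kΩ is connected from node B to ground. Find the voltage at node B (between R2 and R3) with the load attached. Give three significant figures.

V ≈ 2.81 V

At node B, R3 is in parallel with the load: R3‖R_L = 9573 Ω.
Below node A the resistance is R2 + (R3‖R_L) = 91870 Ω, so V_A = 27.1 × 91870/92460 = 26.93 V.
Then V_B = V_A × (R3‖R_L)/(R2 + R3‖R_L) = 26.93 × 9573/91870 = 2.81 V.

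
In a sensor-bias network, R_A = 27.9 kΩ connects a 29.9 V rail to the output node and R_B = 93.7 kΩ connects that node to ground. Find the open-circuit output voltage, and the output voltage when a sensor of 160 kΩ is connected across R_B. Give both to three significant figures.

Open-circuit: V = 29.9 × 93.7/(27.9 + 93.7) = 23.0 V.
With the load, R_B becomes R_B‖R_L = 59.09 kΩ, so V = 29.9 × 59.09/86.99 = 20.3 V.

Unloaded: 23.0 V; loaded: 20.3 V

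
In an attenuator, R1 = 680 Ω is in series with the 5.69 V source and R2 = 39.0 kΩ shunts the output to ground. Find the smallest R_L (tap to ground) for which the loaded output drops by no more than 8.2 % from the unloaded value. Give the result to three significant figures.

R_L(min) ≈ 7.48 kΩ

Output resistance R_th = R1‖R2 = (680 × 39000)/39680 = 668.3 Ω.
The fractional drop is R_th/(R_th + R_L); requiring this ≤ 0.0820 gives R_L ≥ R_th(1/0.0820 − 1) = 668.3 × 11.20 = 7.48 kΩ.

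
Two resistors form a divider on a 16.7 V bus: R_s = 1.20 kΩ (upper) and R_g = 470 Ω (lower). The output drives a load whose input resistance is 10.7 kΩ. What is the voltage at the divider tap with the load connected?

V_out ≈ 4.56 V

The load sits in parallel with R_g: R_g‖R_L = (470 × 10700) / (470 + 10700) = 450.2 Ω.
V_out = 16.7 × 450.2 / (1200 + 450.2) = 16.7 × 450.2/1650 = 4.56 V.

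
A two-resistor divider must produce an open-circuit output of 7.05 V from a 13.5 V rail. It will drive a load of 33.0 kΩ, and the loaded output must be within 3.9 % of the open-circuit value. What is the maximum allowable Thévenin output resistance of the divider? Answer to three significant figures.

Loading drop = R_th/(R_th + R_L) ≤ 0.0390, so R_th ≤ R_L · ε/(1−ε) = 33.0 kΩ × 0.0390/0.9610 = 1.34 kΩ.
(Any R1, R2 with R2/(R1+R2) = 0.522 and R1‖R2 ≤ 1.34 kΩ will meet the spec.)

R_th ≤ 1.34 kΩ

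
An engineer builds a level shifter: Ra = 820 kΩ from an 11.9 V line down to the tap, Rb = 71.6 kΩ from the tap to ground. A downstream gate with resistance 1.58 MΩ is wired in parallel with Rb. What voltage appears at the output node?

V_out ≈ 0.917 V

The load sits in parallel with Rb: Rb‖R_L = (71.6 × 1580) / (71.6 + 1580) = 68.50 kΩ.
V_out = 11.9 × 68.50 / (820 + 68.50) = 11.9 × 68.50/888.5 = 0.917 V.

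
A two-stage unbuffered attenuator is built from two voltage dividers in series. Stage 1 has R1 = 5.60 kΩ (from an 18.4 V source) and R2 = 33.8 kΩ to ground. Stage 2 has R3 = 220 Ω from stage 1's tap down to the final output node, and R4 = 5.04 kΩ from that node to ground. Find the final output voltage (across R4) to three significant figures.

V_out ≈ 7.90 V

Stage 2 presents R3+R4 = 5260 Ω as a load on stage 1's tap.
Stage 1's lower leg becomes R2‖(R3+R4) = 4552 Ω, so V_mid = 18.4 × 4552/10150 = 8.250 V.
Stage 2 is itself unloaded: V_out = V_mid × R4/(R3+R4) = 8.250 × 5040/5260 = 7.90 V.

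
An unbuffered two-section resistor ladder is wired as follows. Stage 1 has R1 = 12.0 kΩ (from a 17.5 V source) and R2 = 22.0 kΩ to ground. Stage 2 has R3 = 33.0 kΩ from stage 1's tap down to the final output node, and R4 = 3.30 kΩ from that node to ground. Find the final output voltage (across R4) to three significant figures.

V_out ≈ 0.848 V

Stage 2 presents R3+R4 = 36.30 kΩ as a load on stage 1's tap.
Stage 1's lower leg becomes R2‖(R3+R4) = 13.70 kΩ, so V_mid = 17.5 × 13.70/25.70 = 9.328 V.
Stage 2 is itself unloaded: V_out = V_mid × R4/(R3+R4) = 9.328 × 3.30/36.30 = 0.848 V.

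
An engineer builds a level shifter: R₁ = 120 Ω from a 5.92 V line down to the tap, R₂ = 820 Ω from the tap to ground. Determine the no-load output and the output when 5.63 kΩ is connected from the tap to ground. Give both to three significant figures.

Open-circuit: V = 5.92 × 820/(120 + 820) = 5.16 V.
With the load, R₂ becomes R₂‖R_L = 715.8 Ω, so V = 5.92 × 715.8/835.8 = 5.07 V.

Unloaded: 5.16 V; loaded: 5.07 V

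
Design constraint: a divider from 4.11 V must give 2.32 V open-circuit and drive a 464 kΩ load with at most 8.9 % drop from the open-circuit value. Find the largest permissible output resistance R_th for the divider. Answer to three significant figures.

R_th ≤ 45.3 kΩ

Loading drop = R_th/(R_th + R_L) ≤ 0.0890, so R_th ≤ R_L · ε/(1−ε) = 464 kΩ × 0.0890/0.9110 = 45.3 kΩ.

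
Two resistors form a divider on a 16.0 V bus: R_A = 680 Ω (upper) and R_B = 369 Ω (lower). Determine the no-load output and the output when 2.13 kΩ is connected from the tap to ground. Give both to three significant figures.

Unloaded: 5.63 V; loaded: 5.06 V

Open-circuit: V = 16.0 × 369/(680 + 369) = 5.63 V.
With the load, R_B becomes R_B‖R_L = 314.5 Ω, so V = 16.0 × 314.5/994.5 = 5.06 V.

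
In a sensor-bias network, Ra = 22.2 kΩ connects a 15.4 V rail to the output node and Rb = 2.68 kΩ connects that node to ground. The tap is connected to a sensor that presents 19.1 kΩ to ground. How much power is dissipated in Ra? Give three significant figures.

P ≈ 8.74 mW

Total resistance from the source is Ra + (Rb‖R_L) = 24.55 kΩ, so I = 15.4/24.55 kΩ = 0.6273 mA.
P = I²·Ra = (0.6273 mA)² × 22.2 kΩ = 8.74 mW.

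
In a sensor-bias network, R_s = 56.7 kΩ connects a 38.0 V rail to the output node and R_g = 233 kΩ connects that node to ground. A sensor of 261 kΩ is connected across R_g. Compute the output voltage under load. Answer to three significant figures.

V_out ≈ 26.0 V

The load sits in parallel with R_g: R_g‖R_L = (233 × 261) / (233 + 261) = 123.1 kΩ.
V_out = 38.0 × 123.1 / (56.7 + 123.1) = 38.0 × 123.1/179.8 = 26.0 V.
(Unloaded it would have been 30.6 V.)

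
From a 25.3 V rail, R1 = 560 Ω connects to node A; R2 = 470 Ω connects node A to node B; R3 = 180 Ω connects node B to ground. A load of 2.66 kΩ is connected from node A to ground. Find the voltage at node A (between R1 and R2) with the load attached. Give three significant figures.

Below node A the series string R2+R3 = 650.0 Ω sits in parallel with the 2660 Ω load: 522.4 Ω.
V_A = 25.3 × 522.4/(560 + 522.4) = 12.2 V.

V ≈ 12.2 V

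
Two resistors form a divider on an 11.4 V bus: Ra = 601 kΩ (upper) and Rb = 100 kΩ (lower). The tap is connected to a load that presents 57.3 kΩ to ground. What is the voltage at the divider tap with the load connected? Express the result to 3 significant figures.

The load sits in parallel with Rb: Rb‖R_L = (100 × 57.3) / (100 + 57.3) = 36.43 kΩ.
V_out = 11.4 × 36.43 / (601 + 36.43) = 11.4 × 36.43/637.4 = 0.651 V.

V_out ≈ 0.651 V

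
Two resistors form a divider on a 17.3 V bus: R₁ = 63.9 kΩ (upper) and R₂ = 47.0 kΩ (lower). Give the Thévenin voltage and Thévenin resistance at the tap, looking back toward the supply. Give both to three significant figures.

V_th is the open-circuit tap voltage: 17.3 × 47.0/(63.9 + 47.0) = 7.33 V.
With the supply zeroed, R₁ and R₂ appear in parallel from the tap: R_th = R₁‖R₂ = (63.9 × 47.0)/110.9 = 27.1 kΩ.

V_th = 7.33 V, R_th = 27.1 kΩ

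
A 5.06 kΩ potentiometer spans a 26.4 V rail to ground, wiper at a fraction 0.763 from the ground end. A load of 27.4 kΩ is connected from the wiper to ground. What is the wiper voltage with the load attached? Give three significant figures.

The wiper splits the pot into (1−α)R = 1.199 kΩ above and αR = 3.861 kΩ below.
Lower section ‖ load = 3.384 kΩ.
V_wiper = 26.4 × 3.384/(1.199 + 3.384) = 19.5 V.

V ≈ 19.5 V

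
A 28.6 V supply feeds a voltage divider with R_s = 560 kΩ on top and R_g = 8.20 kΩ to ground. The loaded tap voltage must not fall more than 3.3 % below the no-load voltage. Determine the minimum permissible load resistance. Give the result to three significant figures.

Output resistance R_th = R_s‖R_g = (560 × 8.20)/568.2 = 8.082 kΩ.
The fractional drop is R_th/(R_th + R_L); requiring this ≤ 0.0330 gives R_L ≥ R_th(1/0.0330 − 1) = 8.082 × 29.30 = 237 kΩ.

R_L(min) ≈ 237 kΩ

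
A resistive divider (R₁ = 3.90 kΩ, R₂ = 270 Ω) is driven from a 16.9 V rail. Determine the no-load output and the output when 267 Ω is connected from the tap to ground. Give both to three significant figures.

Unloaded: 1.09 V; loaded: 0.562 V

Open-circuit: V = 16.9 × 270/(3900 + 270) = 1.09 V.
With the load, R₂ becomes R₂‖R_L = 134.2 Ω, so V = 16.9 × 134.2/4034 = 0.562 V.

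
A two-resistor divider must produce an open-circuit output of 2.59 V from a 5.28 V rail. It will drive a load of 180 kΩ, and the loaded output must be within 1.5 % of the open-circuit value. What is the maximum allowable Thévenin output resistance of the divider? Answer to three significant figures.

Loading drop = R_th/(R_th + R_L) ≤ 0.0150, so R_th ≤ R_L · ε/(1−ε) = 180 kΩ × 0.0150/0.9850 = 2.74 kΩ.

R_th ≤ 2.74 kΩ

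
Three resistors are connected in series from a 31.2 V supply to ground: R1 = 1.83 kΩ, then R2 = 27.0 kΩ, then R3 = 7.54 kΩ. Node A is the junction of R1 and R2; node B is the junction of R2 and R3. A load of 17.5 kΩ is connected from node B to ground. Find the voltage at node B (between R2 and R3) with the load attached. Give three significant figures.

At node B, R3 is in parallel with the load: R3‖R_L = 5.270 kΩ.
Below node A the resistance is R2 + (R3‖R_L) = 32.27 kΩ, so V_A = 31.2 × 32.27/34.10 = 29.53 V.
Then V_B = V_A × (R3‖R_L)/(R2 + R3‖R_L) = 29.53 × 5.270/32.27 = 4.82 V.

V ≈ 4.82 V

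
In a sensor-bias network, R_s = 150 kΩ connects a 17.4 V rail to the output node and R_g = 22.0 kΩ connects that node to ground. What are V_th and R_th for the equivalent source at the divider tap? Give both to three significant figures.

V_th is the open-circuit tap voltage: 17.4 × 22.0/(150 + 22.0) = 2.23 V.
With the supply zeroed, R_s and R_g appear in parallel from the tap: R_th = R_s‖R_g = (150 × 22.0)/172.0 = 19.2 kΩ.

V_th = 2.23 V, R_th = 19.2 kΩ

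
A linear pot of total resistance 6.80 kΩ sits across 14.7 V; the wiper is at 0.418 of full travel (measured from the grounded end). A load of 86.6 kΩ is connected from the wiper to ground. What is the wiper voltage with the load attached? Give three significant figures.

The wiper splits the pot into (1−α)R = 3.958 kΩ above and αR = 2.842 kΩ below.
Lower section ‖ load = 2.752 kΩ.
V_wiper = 14.7 × 2.752/(3.958 + 2.752) = 6.03 V.

V ≈ 6.03 V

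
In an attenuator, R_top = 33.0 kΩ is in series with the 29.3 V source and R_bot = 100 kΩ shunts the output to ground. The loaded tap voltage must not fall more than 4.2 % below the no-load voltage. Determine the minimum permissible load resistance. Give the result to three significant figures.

Output resistance R_th = R_top‖R_bot = (33.0 × 100)/133.0 = 24.81 kΩ.
The fractional drop is R_th/(R_th + R_L); requiring this ≤ 0.0420 gives R_L ≥ R_th(1/0.0420 − 1) = 24.81 × 22.81 = 566 kΩ.

R_L(min) ≈ 566 kΩ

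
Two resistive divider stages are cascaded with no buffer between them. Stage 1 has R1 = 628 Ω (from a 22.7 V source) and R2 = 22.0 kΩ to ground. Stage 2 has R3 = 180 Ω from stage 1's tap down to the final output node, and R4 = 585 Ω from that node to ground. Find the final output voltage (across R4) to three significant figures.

Stage 2 presents R3+R4 = 765.0 Ω as a load on stage 1's tap.
Stage 1's lower leg becomes R2‖(R3+R4) = 739.3 Ω, so V_mid = 22.7 × 739.3/1367 = 12.27 V.
Stage 2 is itself unloaded: V_out = V_mid × R4/(R3+R4) = 12.27 × 585/765.0 = 9.39 V.

V_out ≈ 9.39 V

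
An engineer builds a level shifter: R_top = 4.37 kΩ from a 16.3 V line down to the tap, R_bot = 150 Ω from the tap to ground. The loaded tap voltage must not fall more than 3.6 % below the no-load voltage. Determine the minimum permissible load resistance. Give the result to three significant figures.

R_L(min) ≈ 3.88 kΩ

Output resistance R_th = R_top‖R_bot = (4370 × 150)/4520 = 145.0 Ω.
The fractional drop is R_th/(R_th + R_L); requiring this ≤ 0.0360 gives R_L ≥ R_th(1/0.0360 − 1) = 145.0 × 26.78 = 3.88 kΩ.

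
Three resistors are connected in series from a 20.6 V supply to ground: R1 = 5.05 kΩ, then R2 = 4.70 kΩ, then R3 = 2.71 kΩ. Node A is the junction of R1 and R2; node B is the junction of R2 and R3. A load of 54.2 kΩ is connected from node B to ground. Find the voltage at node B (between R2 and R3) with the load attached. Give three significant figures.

At node B, R3 is in parallel with the load: R3‖R_L = 2.581 kΩ.
Below node A the resistance is R2 + (R3‖R_L) = 7.281 kΩ, so V_A = 20.6 × 7.281/12.33 = 12.16 V.
Then V_B = V_A × (R3‖R_L)/(R2 + R3‖R_L) = 12.16 × 2.581/7.281 = 4.31 V.

V ≈ 4.31 V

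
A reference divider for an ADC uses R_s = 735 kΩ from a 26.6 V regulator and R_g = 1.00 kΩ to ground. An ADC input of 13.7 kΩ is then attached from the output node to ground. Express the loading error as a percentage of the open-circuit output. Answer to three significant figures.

6.79 %

The divider's output (Thévenin) resistance is R_s‖R_g = 0.9986 kΩ.
Fractional drop under load = R_th/(R_th + R_L) = 0.9986 / (0.9986 + 13.7) = 0.06794.
So the output falls by 6.79 %.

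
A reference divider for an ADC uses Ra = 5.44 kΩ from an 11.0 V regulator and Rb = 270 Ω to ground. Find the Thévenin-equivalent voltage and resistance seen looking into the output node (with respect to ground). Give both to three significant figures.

V_th = 0.520 V, R_th = 257 Ω

V_th is the open-circuit tap voltage: 11.0 × 270/(5440 + 270) = 0.520 V.
With the supply zeroed, Ra and Rb appear in parallel from the tap: R_th = Ra‖Rb = (5440 × 270)/5710 = 257 Ω.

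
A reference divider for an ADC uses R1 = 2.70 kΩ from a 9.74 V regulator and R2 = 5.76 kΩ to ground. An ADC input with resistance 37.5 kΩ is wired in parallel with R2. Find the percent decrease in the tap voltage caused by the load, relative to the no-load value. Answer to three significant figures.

4.67 %

The divider's output (Thévenin) resistance is R1‖R2 = 1.838 kΩ.
Fractional drop under load = R_th/(R_th + R_L) = 1.838 / (1.838 + 37.5) = 0.04673.
So the output falls by 4.67 %.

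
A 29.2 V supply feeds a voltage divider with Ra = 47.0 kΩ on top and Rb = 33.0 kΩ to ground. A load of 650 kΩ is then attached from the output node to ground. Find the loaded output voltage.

V_out ≈ 11.7 V

The load sits in parallel with Rb: Rb‖R_L = (33.0 × 650) / (33.0 + 650) = 31.41 kΩ.
V_out = 29.2 × 31.41 / (47.0 + 31.41) = 29.2 × 31.41/78.41 = 11.7 V.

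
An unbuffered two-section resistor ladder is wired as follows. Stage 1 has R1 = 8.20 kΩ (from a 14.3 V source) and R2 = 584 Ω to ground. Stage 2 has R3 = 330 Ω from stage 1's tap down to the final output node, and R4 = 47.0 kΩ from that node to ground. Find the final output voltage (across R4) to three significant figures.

Stage 2 presents R3+R4 = 47330 Ω as a load on stage 1's tap.
Stage 1's lower leg becomes R2‖(R3+R4) = 576.9 Ω, so V_mid = 14.3 × 576.9/8777 = 0.9399 V.
Stage 2 is itself unloaded: V_out = V_mid × R4/(R3+R4) = 0.9399 × 47000/47330 = 0.933 V.

V_out ≈ 0.933 V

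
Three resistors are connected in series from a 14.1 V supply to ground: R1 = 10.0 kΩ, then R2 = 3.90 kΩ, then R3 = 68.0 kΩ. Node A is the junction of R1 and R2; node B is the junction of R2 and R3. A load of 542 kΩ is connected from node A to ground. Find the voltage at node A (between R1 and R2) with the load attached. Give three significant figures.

Below node A the series string R2+R3 = 71.90 kΩ sits in parallel with the 542 kΩ load: 63.48 kΩ.
V_A = 14.1 × 63.48/(10.0 + 63.48) = 12.2 V.

V ≈ 12.2 V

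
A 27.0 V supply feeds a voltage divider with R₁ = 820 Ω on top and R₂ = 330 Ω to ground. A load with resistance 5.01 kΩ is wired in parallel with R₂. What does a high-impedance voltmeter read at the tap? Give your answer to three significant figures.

V_out ≈ 7.40 V

The load sits in parallel with R₂: R₂‖R_L = (330 × 5010) / (330 + 5010) = 309.6 Ω.
V_out = 27.0 × 309.6 / (820 + 309.6) = 27.0 × 309.6/1130 = 7.40 V.
(Unloaded it would have been 7.75 V.)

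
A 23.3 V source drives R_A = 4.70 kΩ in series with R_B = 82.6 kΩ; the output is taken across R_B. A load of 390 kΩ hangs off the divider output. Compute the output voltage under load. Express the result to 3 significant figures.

The load sits in parallel with R_B: R_B‖R_L = (82.6 × 390) / (82.6 + 390) = 68.16 kΩ.
V_out = 23.3 × 68.16 / (4.70 + 68.16) = 23.3 × 68.16/72.86 = 21.8 V.

V_out ≈ 21.8 V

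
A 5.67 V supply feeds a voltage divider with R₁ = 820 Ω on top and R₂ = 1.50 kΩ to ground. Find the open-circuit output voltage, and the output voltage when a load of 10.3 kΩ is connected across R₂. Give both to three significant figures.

Unloaded: 3.67 V; loaded: 3.49 V

Open-circuit: V = 5.67 × 1500/(820 + 1500) = 3.67 V.
With the load, R₂ becomes R₂‖R_L = 1309 Ω, so V = 5.67 × 1309/2129 = 3.49 V.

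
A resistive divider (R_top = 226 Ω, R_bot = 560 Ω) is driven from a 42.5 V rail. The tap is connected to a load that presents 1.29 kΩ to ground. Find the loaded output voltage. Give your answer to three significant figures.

V_out ≈ 26.9 V

The load sits in parallel with R_bot: R_bot‖R_L = (560 × 1290) / (560 + 1290) = 390.5 Ω.
V_out = 42.5 × 390.5 / (226 + 390.5) = 42.5 × 390.5/616.5 = 26.9 V.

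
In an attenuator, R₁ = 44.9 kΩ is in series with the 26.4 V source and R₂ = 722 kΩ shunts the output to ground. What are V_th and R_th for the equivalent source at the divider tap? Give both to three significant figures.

V_th = 24.9 V, R_th = 42.3 kΩ

V_th is the open-circuit tap voltage: 26.4 × 722/(44.9 + 722) = 24.9 V.
With the supply zeroed, R₁ and R₂ appear in parallel from the tap: R_th = R₁‖R₂ = (44.9 × 722)/766.9 = 42.3 kΩ.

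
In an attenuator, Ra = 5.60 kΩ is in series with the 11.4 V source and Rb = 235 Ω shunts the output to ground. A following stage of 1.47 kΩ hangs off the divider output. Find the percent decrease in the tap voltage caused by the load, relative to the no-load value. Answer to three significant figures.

13.3 %

The divider's output (Thévenin) resistance is Ra‖Rb = 225.5 Ω.
Fractional drop under load = R_th/(R_th + R_L) = 225.5 / (225.5 + 1470) = 0.1330.
So the output falls by 13.3 %.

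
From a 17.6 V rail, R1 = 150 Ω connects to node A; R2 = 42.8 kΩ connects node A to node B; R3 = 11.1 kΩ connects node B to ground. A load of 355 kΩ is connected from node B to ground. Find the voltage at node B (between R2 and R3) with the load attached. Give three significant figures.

At node B, R3 is in parallel with the load: R3‖R_L = 10760 Ω.
Below node A the resistance is R2 + (R3‖R_L) = 53560 Ω, so V_A = 17.6 × 53560/53710 = 17.55 V.
Then V_B = V_A × (R3‖R_L)/(R2 + R3‖R_L) = 17.55 × 10760/53560 = 3.53 V.

V ≈ 3.53 V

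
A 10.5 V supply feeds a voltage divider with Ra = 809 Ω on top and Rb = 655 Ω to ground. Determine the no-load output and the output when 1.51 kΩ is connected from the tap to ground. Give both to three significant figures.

Open-circuit: V = 10.5 × 655/(809 + 655) = 4.70 V.
With the load, Rb becomes Rb‖R_L = 456.8 Ω, so V = 10.5 × 456.8/1266 = 3.79 V.

Unloaded: 4.70 V; loaded: 3.79 V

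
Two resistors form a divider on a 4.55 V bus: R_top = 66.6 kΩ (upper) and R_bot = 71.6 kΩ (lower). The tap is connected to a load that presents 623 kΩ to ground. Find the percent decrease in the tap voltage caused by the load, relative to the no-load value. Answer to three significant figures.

5.25 %

The divider's output (Thévenin) resistance is R_top‖R_bot = 34.50 kΩ.
Fractional drop under load = R_th/(R_th + R_L) = 34.50 / (34.50 + 623) = 0.05248.
So the output falls by 5.25 %.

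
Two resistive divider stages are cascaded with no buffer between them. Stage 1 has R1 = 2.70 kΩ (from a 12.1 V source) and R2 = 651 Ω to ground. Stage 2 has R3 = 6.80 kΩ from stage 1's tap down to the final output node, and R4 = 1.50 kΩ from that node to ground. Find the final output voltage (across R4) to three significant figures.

V_out ≈ 0.400 V

Stage 2 presents R3+R4 = 8300 Ω as a load on stage 1's tap.
Stage 1's lower leg becomes R2‖(R3+R4) = 603.7 Ω, so V_mid = 12.1 × 603.7/3304 = 2.211 V.
Stage 2 is itself unloaded: V_out = V_mid × R4/(R3+R4) = 2.211 × 1500/8300 = 0.400 V.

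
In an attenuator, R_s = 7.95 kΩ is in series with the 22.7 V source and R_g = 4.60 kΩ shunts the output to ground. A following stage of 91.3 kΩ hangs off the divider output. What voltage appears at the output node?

V_out ≈ 8.06 V

The load sits in parallel with R_g: R_g‖R_L = (4.60 × 91.3) / (4.60 + 91.3) = 4.379 kΩ.
V_out = 22.7 × 4.379 / (7.95 + 4.379) = 22.7 × 4.379/12.33 = 8.06 V.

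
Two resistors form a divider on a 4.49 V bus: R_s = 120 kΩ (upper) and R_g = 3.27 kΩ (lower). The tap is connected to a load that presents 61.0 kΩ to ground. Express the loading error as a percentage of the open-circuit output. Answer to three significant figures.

4.96 %

The divider's output (Thévenin) resistance is R_s‖R_g = 3.183 kΩ.
Fractional drop under load = R_th/(R_th + R_L) = 3.183 / (3.183 + 61.0) = 0.04960.
So the output falls by 4.96 %.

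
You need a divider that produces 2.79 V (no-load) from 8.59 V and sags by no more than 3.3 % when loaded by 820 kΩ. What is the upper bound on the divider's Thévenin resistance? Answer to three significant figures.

R_th ≤ 28.0 kΩ

Loading drop = R_th/(R_th + R_L) ≤ 0.0330, so R_th ≤ R_L · ε/(1−ε) = 820 kΩ × 0.0330/0.9670 = 28.0 kΩ.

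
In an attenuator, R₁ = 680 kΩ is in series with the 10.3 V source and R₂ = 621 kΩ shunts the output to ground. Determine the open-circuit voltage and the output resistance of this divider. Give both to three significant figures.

V_th = 4.92 V, R_th = 325 kΩ

V_th is the open-circuit tap voltage: 10.3 × 621/(680 + 621) = 4.92 V.
With the supply zeroed, R₁ and R₂ appear in parallel from the tap: R_th = R₁‖R₂ = (680 × 621)/1301 = 325 kΩ.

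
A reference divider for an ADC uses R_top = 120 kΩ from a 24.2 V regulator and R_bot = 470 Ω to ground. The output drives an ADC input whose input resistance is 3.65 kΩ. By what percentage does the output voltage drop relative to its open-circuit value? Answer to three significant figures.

11.4 %

The divider's output (Thévenin) resistance is R_top‖R_bot = 468.2 Ω.
Fractional drop under load = R_th/(R_th + R_L) = 468.2 / (468.2 + 3650) = 0.1137.
So the output falls by 11.4 %.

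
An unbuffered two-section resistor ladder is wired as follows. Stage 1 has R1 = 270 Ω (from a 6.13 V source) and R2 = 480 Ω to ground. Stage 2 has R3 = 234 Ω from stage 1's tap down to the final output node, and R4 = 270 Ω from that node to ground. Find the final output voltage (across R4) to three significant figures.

V_out ≈ 1.57 V

Stage 2 presents R3+R4 = 504.0 Ω as a load on stage 1's tap.
Stage 1's lower leg becomes R2‖(R3+R4) = 245.9 Ω, so V_mid = 6.13 × 245.9/515.9 = 2.922 V.
Stage 2 is itself unloaded: V_out = V_mid × R4/(R3+R4) = 2.922 × 270/504.0 = 1.57 V.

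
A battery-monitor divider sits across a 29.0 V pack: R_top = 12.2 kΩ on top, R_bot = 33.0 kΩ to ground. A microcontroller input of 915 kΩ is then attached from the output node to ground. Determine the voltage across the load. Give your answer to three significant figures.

V_out ≈ 21.0 V

The load sits in parallel with R_bot: R_bot‖R_L = (33.0 × 915) / (33.0 + 915) = 31.85 kΩ.
V_out = 29.0 × 31.85 / (12.2 + 31.85) = 29.0 × 31.85/44.05 = 21.0 V.
(Unloaded it would have been 21.2 V.)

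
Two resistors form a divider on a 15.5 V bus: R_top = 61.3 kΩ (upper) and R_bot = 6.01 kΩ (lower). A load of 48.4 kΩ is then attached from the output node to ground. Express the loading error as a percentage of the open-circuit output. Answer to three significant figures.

The divider's output (Thévenin) resistance is R_top‖R_bot = 5.473 kΩ.
Fractional drop under load = R_th/(R_th + R_L) = 5.473 / (5.473 + 48.4) = 0.1016.
So the output falls by 10.2 %.

10.2 %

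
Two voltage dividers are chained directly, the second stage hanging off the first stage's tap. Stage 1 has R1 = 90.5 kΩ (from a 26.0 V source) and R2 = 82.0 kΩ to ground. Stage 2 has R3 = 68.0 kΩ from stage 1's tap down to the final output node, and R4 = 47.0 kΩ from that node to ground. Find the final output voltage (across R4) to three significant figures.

V_out ≈ 3.68 V

Stage 2 presents R3+R4 = 115.0 kΩ as a load on stage 1's tap.
Stage 1's lower leg becomes R2‖(R3+R4) = 47.87 kΩ, so V_mid = 26.0 × 47.87/138.4 = 8.995 V.
Stage 2 is itself unloaded: V_out = V_mid × R4/(R3+R4) = 8.995 × 47.0/115.0 = 3.68 V.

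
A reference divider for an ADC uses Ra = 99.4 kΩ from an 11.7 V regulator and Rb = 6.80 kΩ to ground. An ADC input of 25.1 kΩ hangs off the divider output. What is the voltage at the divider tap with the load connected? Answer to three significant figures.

V_out ≈ 0.598 V

The load sits in parallel with Rb: Rb‖R_L = (6.80 × 25.1) / (6.80 + 25.1) = 5.350 kΩ.
V_out = 11.7 × 5.350 / (99.4 + 5.350) = 11.7 × 5.350/104.8 = 0.598 V.
(Unloaded it would have been 0.749 V.)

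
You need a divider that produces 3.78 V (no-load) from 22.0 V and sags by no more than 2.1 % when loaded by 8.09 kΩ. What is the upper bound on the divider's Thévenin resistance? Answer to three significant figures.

Loading drop = R_th/(R_th + R_L) ≤ 0.0210, so R_th ≤ R_L · ε/(1−ε) = 8.09 kΩ × 0.0210/0.9790 = 174 Ω.
(Any R1, R2 with R2/(R1+R2) = 0.172 and R1‖R2 ≤ 174 Ω will meet the spec.)

R_th ≤ 174 Ω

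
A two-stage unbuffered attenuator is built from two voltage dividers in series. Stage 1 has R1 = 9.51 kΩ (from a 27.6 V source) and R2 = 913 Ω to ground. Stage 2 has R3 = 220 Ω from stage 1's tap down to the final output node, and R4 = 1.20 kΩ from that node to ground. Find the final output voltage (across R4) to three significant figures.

V_out ≈ 1.29 V

Stage 2 presents R3+R4 = 1420 Ω as a load on stage 1's tap.
Stage 1's lower leg becomes R2‖(R3+R4) = 555.7 Ω, so V_mid = 27.6 × 555.7/10070 = 1.524 V.
Stage 2 is itself unloaded: V_out = V_mid × R4/(R3+R4) = 1.524 × 1200/1420 = 1.29 V.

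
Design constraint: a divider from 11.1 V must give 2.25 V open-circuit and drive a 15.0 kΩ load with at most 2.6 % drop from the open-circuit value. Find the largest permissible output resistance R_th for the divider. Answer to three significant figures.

Loading drop = R_th/(R_th + R_L) ≤ 0.0260, so R_th ≤ R_L · ε/(1−ε) = 15.0 kΩ × 0.0260/0.9740 = 400 Ω.

R_th ≤ 400 Ω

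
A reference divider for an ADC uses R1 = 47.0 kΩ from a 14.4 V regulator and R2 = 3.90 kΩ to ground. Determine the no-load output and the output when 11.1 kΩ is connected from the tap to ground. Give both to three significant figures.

Unloaded: 1.10 V; loaded: 0.833 V

Open-circuit: V = 14.4 × 3.90/(47.0 + 3.90) = 1.10 V.
With the load, R2 becomes R2‖R_L = 2.886 kΩ, so V = 14.4 × 2.886/49.89 = 0.833 V.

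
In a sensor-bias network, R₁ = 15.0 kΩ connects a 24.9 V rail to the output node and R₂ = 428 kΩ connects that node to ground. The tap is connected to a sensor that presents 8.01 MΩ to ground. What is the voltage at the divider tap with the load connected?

The load sits in parallel with R₂: R₂‖R_L = (428 × 8010) / (428 + 8010) = 406.3 kΩ.
V_out = 24.9 × 406.3 / (15.0 + 406.3) = 24.9 × 406.3/421.3 = 24.0 V.

V_out ≈ 24.0 V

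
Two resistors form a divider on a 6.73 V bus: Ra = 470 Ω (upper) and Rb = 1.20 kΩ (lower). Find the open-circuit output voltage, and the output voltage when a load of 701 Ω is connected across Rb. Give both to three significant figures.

Open-circuit: V = 6.73 × 1200/(470 + 1200) = 4.84 V.
With the load, Rb becomes Rb‖R_L = 442.5 Ω, so V = 6.73 × 442.5/912.5 = 3.26 V.

Unloaded: 4.84 V; loaded: 3.26 V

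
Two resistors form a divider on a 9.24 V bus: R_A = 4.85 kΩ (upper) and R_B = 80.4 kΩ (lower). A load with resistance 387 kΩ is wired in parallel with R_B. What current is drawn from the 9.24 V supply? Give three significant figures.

I ≈ 0.129 mA

R_B‖R_L = 66.57 kΩ, so the source sees R_A + R_B‖R_L = 71.42 kΩ.
I = 9.24 V / 71.42 kΩ = 0.129 mA.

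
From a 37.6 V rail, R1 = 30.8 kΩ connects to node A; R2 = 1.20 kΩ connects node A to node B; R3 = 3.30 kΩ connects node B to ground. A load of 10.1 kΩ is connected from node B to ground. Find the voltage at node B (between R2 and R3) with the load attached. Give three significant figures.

At node B, R3 is in parallel with the load: R3‖R_L = 2.487 kΩ.
Below node A the resistance is R2 + (R3‖R_L) = 3.687 kΩ, so V_A = 37.6 × 3.687/34.49 = 4.020 V.
Then V_B = V_A × (R3‖R_L)/(R2 + R3‖R_L) = 4.020 × 2.487/3.687 = 2.71 V.

V ≈ 2.71 V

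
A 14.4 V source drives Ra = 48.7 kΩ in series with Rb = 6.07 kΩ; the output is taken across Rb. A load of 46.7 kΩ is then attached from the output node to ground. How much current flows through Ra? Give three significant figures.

I ≈ 0.266 mA

Rb‖R_L = 5.372 kΩ, so the source sees Ra + Rb‖R_L = 54.07 kΩ.
I = 14.4 V / 54.07 kΩ = 0.266 mA.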